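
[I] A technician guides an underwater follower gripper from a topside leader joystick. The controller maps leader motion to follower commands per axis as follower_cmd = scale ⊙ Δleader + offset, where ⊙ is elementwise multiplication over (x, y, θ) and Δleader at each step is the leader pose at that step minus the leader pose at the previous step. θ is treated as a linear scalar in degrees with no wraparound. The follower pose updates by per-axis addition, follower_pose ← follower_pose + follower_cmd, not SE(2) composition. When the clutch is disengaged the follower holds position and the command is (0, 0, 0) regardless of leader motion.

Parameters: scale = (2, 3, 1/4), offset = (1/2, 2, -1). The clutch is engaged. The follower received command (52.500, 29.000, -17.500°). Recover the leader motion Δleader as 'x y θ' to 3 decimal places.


axis x: (52.500 − 1/2) / (2) = 26.000
axis y: (29.000 − 2) / (3) = 9.000
axis θ: (-17.500 − -1) / (1/4) = -66.000

26.000 9.000 -66.000


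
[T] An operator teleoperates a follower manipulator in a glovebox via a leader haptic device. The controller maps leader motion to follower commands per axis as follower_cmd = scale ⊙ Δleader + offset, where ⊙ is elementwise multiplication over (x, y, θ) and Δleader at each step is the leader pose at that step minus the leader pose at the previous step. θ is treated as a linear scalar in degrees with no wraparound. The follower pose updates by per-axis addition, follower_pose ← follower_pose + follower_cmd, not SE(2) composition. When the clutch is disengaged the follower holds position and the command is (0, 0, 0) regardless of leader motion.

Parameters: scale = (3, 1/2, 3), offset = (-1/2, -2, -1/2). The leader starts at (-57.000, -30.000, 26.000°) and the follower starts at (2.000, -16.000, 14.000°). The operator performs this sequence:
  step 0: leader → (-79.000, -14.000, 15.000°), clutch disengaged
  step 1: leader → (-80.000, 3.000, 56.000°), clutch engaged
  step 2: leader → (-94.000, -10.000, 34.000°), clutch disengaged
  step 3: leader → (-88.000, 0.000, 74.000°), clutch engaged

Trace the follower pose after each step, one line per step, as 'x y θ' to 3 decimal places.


step 0: Δleader=(-22.000, 16.000, -11.000°), disengaged; cmd=(0,0,0) → follower holds at (2.000, -16.000, 14.000°)
step 1: Δleader=(-1.000, 17.000, 41.000°), engaged; cmd=(-3.500, 6.500, 122.500°) → follower=(-1.500, -9.500, 136.500°)
step 2: Δleader=(-14.000, -13.000, -22.000°), disengaged; cmd=(0,0,0) → follower holds at (-1.500, -9.500, 136.500°)
step 3: Δleader=(6.000, 10.000, 40.000°), engaged; cmd=(17.500, 3.000, 119.500°) → follower=(16.000, -6.500, 256.000°)

2.000 -16.000 14.000
-1.500 -9.500 136.500
-1.500 -9.500 136.500
16.000 -6.500 256.000


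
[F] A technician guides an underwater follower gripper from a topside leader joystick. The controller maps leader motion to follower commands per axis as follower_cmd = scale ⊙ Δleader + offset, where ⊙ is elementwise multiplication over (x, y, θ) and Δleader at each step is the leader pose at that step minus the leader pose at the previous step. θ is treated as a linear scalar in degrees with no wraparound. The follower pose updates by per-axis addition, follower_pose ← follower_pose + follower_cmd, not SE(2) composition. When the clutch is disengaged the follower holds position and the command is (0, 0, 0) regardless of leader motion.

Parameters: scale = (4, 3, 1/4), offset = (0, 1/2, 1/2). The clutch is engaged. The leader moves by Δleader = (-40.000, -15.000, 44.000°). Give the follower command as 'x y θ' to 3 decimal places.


-160.000 -44.500 11.500

axis x: 4·-40.000 + 0 = -160.000
axis y: 3·-15.000 + 1/2 = -44.500
axis θ: 1/4·44.000 + 1/2 = 11.500


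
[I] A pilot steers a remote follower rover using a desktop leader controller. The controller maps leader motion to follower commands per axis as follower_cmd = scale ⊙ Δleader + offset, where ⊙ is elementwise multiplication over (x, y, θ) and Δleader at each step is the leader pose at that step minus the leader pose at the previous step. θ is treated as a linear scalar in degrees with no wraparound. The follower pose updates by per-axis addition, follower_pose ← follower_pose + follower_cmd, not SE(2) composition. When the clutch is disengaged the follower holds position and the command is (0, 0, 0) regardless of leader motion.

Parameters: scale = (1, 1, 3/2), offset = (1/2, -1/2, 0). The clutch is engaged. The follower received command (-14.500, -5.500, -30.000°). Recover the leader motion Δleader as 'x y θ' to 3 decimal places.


axis x: (-14.500 − 1/2) / (1) = -15.000
axis y: (-5.500 − -1/2) / (1) = -5.000
axis θ: (-30.000 − 0) / (3/2) = -20.000

-15.000 -5.000 -20.000


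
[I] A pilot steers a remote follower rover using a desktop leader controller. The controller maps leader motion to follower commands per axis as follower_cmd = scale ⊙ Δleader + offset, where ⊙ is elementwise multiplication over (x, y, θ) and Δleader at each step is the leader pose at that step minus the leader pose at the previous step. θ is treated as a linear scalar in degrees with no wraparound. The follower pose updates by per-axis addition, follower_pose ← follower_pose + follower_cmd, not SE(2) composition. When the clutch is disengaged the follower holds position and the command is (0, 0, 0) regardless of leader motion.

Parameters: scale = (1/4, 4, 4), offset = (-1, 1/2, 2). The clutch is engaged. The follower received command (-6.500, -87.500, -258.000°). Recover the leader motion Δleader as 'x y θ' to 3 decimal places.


axis x: (-6.500 − -1) / (1/4) = -22.000
axis y: (-87.500 − 1/2) / (4) = -22.000
axis θ: (-258.000 − 2) / (4) = -65.000

-22.000 -22.000 -65.000


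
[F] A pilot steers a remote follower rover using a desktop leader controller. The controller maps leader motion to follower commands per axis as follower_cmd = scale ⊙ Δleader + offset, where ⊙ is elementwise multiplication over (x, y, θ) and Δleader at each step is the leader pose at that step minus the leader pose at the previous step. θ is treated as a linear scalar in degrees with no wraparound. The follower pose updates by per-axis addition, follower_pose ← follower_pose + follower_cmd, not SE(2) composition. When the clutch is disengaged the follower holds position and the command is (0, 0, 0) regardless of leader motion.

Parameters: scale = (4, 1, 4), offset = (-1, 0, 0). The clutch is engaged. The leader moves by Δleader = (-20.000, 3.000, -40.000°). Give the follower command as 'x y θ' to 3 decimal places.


axis x: 4·-20.000 + -1 = -81.000
axis y: 1·3.000 + 0 = 3.000
axis θ: 4·-40.000 + 0 = -160.000

-81.000 3.000 -160.000


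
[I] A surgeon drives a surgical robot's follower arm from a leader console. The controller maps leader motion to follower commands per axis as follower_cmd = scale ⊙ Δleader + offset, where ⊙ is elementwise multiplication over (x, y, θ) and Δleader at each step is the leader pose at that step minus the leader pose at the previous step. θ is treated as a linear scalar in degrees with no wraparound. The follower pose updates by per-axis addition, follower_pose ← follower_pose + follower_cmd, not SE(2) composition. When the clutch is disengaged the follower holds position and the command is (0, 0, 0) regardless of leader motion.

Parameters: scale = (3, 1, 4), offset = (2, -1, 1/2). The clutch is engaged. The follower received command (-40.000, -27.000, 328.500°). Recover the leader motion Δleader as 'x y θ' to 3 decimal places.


axis x: (-40.000 − 2) / (3) = -14.000
axis y: (-27.000 − -1) / (1) = -26.000
axis θ: (328.500 − 1/2) / (4) = 82.000

-14.000 -26.000 82.000


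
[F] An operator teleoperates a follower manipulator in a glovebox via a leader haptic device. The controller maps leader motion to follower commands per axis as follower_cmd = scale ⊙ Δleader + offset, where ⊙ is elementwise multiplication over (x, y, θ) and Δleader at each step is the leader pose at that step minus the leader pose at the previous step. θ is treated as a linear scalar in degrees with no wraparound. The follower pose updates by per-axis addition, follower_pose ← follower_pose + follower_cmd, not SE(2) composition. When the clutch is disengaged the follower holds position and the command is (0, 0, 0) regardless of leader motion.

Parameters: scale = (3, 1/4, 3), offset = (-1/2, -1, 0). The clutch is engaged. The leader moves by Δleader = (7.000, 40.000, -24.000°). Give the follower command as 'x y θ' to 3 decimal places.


20.500 9.000 -72.000

axis x: 3·7.000 + -1/2 = 20.500
axis y: 1/4·40.000 + -1 = 9.000
axis θ: 3·-24.000 + 0 = -72.000


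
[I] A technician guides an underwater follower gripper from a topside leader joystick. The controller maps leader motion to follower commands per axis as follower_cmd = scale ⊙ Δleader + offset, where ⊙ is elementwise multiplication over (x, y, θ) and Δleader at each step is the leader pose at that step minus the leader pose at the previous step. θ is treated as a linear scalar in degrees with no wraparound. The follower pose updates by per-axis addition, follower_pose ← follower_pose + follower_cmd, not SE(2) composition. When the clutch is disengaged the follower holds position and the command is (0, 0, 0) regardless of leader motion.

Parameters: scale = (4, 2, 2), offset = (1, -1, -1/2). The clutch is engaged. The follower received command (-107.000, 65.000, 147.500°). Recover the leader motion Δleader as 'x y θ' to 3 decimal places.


axis x: (-107.000 − 1) / (4) = -27.000
axis y: (65.000 − -1) / (2) = 33.000
axis θ: (147.500 − -1/2) / (2) = 74.000

-27.000 33.000 74.000


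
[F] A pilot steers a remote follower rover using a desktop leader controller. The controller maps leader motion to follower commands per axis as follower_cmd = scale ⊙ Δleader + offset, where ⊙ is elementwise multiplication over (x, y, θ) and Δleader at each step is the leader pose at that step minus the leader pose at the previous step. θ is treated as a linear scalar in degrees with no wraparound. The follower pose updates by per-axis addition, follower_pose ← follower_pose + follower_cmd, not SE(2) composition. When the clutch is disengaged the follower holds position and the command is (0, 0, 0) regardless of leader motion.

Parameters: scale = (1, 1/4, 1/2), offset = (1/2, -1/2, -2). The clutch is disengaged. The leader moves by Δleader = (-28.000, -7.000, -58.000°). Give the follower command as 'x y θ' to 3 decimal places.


clutch disengaged → follower holds; cmd = (0, 0, 0)

0.000 0.000 0.000


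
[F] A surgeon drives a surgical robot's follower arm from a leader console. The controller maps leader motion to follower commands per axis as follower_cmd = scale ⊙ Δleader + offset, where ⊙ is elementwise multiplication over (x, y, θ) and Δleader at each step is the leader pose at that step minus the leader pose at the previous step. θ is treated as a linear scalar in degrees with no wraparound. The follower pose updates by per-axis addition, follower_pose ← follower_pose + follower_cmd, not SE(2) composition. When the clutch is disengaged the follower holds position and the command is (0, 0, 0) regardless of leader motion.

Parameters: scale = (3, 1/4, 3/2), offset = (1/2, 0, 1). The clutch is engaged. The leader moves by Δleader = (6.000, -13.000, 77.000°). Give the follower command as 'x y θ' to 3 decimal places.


18.500 -3.250 116.500

axis x: 3·6.000 + 1/2 = 18.500
axis y: 1/4·-13.000 + 0 = -3.250
axis θ: 3/2·77.000 + 1 = 116.500


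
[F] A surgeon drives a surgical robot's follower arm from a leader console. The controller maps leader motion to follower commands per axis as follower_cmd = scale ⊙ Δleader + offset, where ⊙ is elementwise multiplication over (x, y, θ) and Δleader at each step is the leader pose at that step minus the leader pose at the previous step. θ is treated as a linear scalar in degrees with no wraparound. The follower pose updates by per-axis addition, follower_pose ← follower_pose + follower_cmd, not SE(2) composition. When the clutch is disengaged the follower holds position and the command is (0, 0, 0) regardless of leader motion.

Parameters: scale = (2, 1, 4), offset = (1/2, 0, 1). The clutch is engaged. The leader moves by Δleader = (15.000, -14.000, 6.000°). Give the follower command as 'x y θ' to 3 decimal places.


30.500 -14.000 25.000

axis x: 2·15.000 + 1/2 = 30.500
axis y: 1·-14.000 + 0 = -14.000
axis θ: 4·6.000 + 1 = 25.000


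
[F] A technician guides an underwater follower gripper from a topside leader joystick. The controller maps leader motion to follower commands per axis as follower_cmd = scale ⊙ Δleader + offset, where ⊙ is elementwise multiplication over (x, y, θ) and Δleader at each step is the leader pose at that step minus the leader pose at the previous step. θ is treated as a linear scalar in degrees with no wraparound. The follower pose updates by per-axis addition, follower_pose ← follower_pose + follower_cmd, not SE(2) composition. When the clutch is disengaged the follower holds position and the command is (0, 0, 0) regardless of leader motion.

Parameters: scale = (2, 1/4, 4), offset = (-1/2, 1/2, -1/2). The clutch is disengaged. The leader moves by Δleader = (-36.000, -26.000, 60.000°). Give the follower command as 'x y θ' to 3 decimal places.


0.000 0.000 0.000

clutch disengaged → follower holds; cmd = (0, 0, 0)


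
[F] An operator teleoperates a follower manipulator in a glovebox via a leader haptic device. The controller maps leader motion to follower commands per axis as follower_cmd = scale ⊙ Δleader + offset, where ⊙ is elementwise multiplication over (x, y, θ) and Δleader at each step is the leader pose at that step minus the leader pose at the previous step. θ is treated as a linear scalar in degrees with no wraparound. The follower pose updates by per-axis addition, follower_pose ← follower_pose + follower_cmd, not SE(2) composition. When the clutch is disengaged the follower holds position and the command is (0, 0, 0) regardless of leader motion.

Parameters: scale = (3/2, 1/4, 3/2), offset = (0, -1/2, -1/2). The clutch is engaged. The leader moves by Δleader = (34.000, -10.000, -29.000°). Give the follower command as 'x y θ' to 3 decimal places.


axis x: 3/2·34.000 + 0 = 51.000
axis y: 1/4·-10.000 + -1/2 = -3.000
axis θ: 3/2·-29.000 + -1/2 = -44.000

51.000 -3.000 -44.000


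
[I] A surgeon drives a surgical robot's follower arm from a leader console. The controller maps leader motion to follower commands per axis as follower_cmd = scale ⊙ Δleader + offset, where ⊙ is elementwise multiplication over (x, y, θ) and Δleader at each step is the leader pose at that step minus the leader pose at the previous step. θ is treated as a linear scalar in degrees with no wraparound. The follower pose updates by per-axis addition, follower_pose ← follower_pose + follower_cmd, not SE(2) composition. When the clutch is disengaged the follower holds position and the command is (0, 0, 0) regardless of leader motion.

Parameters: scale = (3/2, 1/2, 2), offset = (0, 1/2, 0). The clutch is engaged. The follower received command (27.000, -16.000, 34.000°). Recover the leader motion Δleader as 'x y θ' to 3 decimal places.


18.000 -33.000 17.000

axis x: (27.000 − 0) / (3/2) = 18.000
axis y: (-16.000 − 1/2) / (1/2) = -33.000
axis θ: (34.000 − 0) / (2) = 17.000


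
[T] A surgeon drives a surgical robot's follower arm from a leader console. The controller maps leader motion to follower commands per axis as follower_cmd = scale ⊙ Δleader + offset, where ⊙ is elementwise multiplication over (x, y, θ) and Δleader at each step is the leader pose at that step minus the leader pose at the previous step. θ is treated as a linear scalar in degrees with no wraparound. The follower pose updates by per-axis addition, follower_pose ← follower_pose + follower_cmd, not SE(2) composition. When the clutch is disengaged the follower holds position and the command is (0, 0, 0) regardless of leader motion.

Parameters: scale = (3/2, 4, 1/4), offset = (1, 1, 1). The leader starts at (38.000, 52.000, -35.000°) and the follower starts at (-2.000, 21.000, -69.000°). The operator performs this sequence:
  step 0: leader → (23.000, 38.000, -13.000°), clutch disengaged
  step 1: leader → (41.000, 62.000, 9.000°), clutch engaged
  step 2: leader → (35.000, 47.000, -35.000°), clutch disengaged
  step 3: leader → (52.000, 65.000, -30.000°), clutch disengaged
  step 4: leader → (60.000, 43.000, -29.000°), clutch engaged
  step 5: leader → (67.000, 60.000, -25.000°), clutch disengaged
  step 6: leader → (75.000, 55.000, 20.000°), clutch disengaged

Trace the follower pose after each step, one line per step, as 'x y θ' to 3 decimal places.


step 0: Δleader=(-15.000, -14.000, 22.000°), disengaged; cmd=(0,0,0) → follower holds at (-2.000, 21.000, -69.000°)
step 1: Δleader=(18.000, 24.000, 22.000°), engaged; cmd=(28.000, 97.000, 6.500°) → follower=(26.000, 118.000, -62.500°)
step 2: Δleader=(-6.000, -15.000, -44.000°), disengaged; cmd=(0,0,0) → follower holds at (26.000, 118.000, -62.500°)
step 3: Δleader=(17.000, 18.000, 5.000°), disengaged; cmd=(0,0,0) → follower holds at (26.000, 118.000, -62.500°)
step 4: Δleader=(8.000, -22.000, 1.000°), engaged; cmd=(13.000, -87.000, 1.250°) → follower=(39.000, 31.000, -61.250°)
step 5: Δleader=(7.000, 17.000, 4.000°), disengaged; cmd=(0,0,0) → follower holds at (39.000, 31.000, -61.250°)
step 6: Δleader=(8.000, -5.000, 45.000°), disengaged; cmd=(0,0,0) → follower holds at (39.000, 31.000, -61.250°)

-2.000 21.000 -69.000
26.000 118.000 -62.500
26.000 118.000 -62.500
26.000 118.000 -62.500
39.000 31.000 -61.250
39.000 31.000 -61.250
39.000 31.000 -61.250


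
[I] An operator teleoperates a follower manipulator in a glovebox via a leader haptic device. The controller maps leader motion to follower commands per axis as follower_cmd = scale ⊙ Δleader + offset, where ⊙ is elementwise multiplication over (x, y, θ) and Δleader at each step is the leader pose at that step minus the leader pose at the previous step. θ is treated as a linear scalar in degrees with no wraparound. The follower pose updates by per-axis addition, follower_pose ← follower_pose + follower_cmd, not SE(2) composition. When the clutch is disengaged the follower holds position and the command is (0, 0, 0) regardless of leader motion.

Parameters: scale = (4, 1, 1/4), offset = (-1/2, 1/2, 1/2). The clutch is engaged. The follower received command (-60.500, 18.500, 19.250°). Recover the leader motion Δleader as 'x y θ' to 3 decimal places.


-15.000 18.000 75.000

axis x: (-60.500 − -1/2) / (4) = -15.000
axis y: (18.500 − 1/2) / (1) = 18.000
axis θ: (19.250 − 1/2) / (1/4) = 75.000


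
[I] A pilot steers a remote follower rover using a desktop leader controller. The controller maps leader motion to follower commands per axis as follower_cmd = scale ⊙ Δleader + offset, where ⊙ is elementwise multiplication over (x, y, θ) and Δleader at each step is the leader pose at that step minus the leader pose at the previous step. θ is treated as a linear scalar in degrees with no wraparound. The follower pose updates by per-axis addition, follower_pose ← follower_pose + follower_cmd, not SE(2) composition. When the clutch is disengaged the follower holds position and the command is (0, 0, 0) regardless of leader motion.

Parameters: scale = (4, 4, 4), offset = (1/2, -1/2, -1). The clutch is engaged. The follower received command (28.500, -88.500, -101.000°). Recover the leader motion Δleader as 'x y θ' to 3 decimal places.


7.000 -22.000 -25.000

axis x: (28.500 − 1/2) / (4) = 7.000
axis y: (-88.500 − -1/2) / (4) = -22.000
axis θ: (-101.000 − -1) / (4) = -25.000


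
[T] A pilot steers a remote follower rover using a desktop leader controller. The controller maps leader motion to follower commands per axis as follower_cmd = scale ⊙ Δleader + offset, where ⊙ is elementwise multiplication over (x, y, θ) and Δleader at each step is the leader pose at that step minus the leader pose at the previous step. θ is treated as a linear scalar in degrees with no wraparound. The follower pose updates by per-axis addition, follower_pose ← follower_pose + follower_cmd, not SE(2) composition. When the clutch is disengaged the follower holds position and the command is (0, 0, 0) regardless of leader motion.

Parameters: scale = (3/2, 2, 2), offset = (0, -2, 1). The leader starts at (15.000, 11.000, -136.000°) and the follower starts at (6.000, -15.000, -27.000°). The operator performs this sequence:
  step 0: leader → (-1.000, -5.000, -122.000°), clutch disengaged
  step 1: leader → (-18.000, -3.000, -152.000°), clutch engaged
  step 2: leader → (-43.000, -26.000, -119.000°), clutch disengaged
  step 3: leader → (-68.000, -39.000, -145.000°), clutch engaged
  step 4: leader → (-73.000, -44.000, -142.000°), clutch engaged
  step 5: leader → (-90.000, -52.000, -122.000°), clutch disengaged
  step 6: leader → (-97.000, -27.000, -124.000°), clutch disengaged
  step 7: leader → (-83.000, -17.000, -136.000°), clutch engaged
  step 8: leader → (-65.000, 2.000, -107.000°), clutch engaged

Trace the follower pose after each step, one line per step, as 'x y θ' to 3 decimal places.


6.000 -15.000 -27.000
-19.500 -13.000 -86.000
-19.500 -13.000 -86.000
-57.000 -41.000 -137.000
-64.500 -53.000 -130.000
-64.500 -53.000 -130.000
-64.500 -53.000 -130.000
-43.500 -35.000 -153.000
-16.500 1.000 -94.000

step 0: Δleader=(-16.000, -16.000, 14.000°), disengaged; cmd=(0,0,0) → follower holds at (6.000, -15.000, -27.000°)
step 1: Δleader=(-17.000, 2.000, -30.000°), engaged; cmd=(-25.500, 2.000, -59.000°) → follower=(-19.500, -13.000, -86.000°)
step 2: Δleader=(-25.000, -23.000, 33.000°), disengaged; cmd=(0,0,0) → follower holds at (-19.500, -13.000, -86.000°)
step 3: Δleader=(-25.000, -13.000, -26.000°), engaged; cmd=(-37.500, -28.000, -51.000°) → follower=(-57.000, -41.000, -137.000°)
step 4: Δleader=(-5.000, -5.000, 3.000°), engaged; cmd=(-7.500, -12.000, 7.000°) → follower=(-64.500, -53.000, -130.000°)
step 5: Δleader=(-17.000, -8.000, 20.000°), disengaged; cmd=(0,0,0) → follower holds at (-64.500, -53.000, -130.000°)
step 6: Δleader=(-7.000, 25.000, -2.000°), disengaged; cmd=(0,0,0) → follower holds at (-64.500, -53.000, -130.000°)
step 7: Δleader=(14.000, 10.000, -12.000°), engaged; cmd=(21.000, 18.000, -23.000°) → follower=(-43.500, -35.000, -153.000°)
step 8: Δleader=(18.000, 19.000, 29.000°), engaged; cmd=(27.000, 36.000, 59.000°) → follower=(-16.500, 1.000, -94.000°)


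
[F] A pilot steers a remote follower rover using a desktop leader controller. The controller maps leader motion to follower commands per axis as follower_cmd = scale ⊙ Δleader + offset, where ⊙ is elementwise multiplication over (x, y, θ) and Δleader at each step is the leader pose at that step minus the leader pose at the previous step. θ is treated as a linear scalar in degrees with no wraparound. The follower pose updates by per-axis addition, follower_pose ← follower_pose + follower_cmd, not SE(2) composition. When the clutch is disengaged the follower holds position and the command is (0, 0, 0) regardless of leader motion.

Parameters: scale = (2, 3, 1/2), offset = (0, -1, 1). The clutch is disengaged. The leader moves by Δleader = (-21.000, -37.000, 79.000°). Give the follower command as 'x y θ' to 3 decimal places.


clutch disengaged → follower holds; cmd = (0, 0, 0)

0.000 0.000 0.000


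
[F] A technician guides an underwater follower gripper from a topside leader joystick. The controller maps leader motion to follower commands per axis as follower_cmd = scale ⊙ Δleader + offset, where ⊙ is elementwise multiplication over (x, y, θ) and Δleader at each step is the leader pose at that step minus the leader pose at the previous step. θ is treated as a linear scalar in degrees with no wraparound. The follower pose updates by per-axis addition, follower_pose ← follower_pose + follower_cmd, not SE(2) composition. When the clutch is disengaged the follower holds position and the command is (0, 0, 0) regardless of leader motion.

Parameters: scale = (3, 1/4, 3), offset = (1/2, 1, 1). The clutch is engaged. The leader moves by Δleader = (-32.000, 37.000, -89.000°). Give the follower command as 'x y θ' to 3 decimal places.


axis x: 3·-32.000 + 1/2 = -95.500
axis y: 1/4·37.000 + 1 = 10.250
axis θ: 3·-89.000 + 1 = -266.000

-95.500 10.250 -266.000


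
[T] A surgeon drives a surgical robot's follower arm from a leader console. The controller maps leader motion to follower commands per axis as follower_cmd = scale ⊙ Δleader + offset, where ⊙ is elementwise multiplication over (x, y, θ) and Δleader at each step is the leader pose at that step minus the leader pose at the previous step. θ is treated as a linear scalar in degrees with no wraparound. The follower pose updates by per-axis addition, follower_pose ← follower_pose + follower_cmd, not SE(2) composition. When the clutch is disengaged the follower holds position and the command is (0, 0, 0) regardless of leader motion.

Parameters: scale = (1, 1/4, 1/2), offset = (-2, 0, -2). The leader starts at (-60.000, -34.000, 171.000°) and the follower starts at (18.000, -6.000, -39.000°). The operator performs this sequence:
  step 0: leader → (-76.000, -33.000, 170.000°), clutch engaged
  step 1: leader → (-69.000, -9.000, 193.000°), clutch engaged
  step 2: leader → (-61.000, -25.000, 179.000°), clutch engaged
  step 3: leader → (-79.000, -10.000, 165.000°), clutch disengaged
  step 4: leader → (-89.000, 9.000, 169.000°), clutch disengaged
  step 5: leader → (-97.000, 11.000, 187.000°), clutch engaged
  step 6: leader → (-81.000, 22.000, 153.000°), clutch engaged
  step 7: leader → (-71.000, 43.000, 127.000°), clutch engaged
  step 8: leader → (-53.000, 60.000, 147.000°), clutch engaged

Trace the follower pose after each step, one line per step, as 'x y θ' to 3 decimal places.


0.000 -5.750 -41.500
5.000 0.250 -32.000
11.000 -3.750 -41.000
11.000 -3.750 -41.000
11.000 -3.750 -41.000
1.000 -3.250 -34.000
15.000 -0.500 -53.000
23.000 4.750 -68.000
39.000 9.000 -60.000

step 0: Δleader=(-16.000, 1.000, -1.000°), engaged; cmd=(-18.000, 0.250, -2.500°) → follower=(0.000, -5.750, -41.500°)
step 1: Δleader=(7.000, 24.000, 23.000°), engaged; cmd=(5.000, 6.000, 9.500°) → follower=(5.000, 0.250, -32.000°)
step 2: Δleader=(8.000, -16.000, -14.000°), engaged; cmd=(6.000, -4.000, -9.000°) → follower=(11.000, -3.750, -41.000°)
step 3: Δleader=(-18.000, 15.000, -14.000°), disengaged; cmd=(0,0,0) → follower holds at (11.000, -3.750, -41.000°)
step 4: Δleader=(-10.000, 19.000, 4.000°), disengaged; cmd=(0,0,0) → follower holds at (11.000, -3.750, -41.000°)
step 5: Δleader=(-8.000, 2.000, 18.000°), engaged; cmd=(-10.000, 0.500, 7.000°) → follower=(1.000, -3.250, -34.000°)
step 6: Δleader=(16.000, 11.000, -34.000°), engaged; cmd=(14.000, 2.750, -19.000°) → follower=(15.000, -0.500, -53.000°)
step 7: Δleader=(10.000, 21.000, -26.000°), engaged; cmd=(8.000, 5.250, -15.000°) → follower=(23.000, 4.750, -68.000°)
step 8: Δleader=(18.000, 17.000, 20.000°), engaged; cmd=(16.000, 4.250, 8.000°) → follower=(39.000, 9.000, -60.000°)


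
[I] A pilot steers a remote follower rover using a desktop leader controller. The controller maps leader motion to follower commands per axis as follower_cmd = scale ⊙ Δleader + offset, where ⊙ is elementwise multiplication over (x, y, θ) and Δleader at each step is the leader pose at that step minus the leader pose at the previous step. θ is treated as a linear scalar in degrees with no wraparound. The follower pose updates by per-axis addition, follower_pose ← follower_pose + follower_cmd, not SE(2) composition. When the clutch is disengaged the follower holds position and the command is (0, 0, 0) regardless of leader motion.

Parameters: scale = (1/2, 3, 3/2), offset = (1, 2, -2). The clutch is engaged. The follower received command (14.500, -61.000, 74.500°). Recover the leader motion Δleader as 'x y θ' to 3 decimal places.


27.000 -21.000 51.000

axis x: (14.500 − 1) / (1/2) = 27.000
axis y: (-61.000 − 2) / (3) = -21.000
axis θ: (74.500 − -2) / (3/2) = 51.000


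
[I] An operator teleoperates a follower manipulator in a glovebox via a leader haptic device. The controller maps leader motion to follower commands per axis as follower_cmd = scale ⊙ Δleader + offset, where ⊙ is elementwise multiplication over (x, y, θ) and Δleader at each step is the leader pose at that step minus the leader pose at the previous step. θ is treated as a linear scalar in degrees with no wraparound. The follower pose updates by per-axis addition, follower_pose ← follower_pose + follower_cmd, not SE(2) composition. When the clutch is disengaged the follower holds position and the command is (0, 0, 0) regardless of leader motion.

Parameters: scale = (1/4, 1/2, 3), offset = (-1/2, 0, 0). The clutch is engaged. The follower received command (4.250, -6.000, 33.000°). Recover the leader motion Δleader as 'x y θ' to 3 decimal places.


19.000 -12.000 11.000

axis x: (4.250 − -1/2) / (1/4) = 19.000
axis y: (-6.000 − 0) / (1/2) = -12.000
axis θ: (33.000 − 0) / (3) = 11.000


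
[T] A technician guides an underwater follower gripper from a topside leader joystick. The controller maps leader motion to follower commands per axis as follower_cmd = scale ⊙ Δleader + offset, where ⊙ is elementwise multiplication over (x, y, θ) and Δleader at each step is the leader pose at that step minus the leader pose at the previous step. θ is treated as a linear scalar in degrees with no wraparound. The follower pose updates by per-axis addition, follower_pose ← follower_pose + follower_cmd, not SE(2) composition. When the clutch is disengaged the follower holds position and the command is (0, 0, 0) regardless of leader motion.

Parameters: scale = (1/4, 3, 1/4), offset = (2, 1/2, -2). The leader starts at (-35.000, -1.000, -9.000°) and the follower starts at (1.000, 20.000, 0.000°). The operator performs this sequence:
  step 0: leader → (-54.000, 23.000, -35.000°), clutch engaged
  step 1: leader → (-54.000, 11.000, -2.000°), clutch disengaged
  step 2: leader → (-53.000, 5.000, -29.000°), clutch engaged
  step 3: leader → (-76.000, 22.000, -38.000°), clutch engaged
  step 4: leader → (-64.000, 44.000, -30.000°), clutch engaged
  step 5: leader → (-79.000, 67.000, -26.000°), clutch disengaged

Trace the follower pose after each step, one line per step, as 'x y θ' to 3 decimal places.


-1.750 92.500 -8.500
-1.750 92.500 -8.500
0.500 75.000 -17.250
-3.250 126.500 -21.500
1.750 193.000 -21.500
1.750 193.000 -21.500

step 0: Δleader=(-19.000, 24.000, -26.000°), engaged; cmd=(-2.750, 72.500, -8.500°) → follower=(-1.750, 92.500, -8.500°)
step 1: Δleader=(0.000, -12.000, 33.000°), disengaged; cmd=(0,0,0) → follower holds at (-1.750, 92.500, -8.500°)
step 2: Δleader=(1.000, -6.000, -27.000°), engaged; cmd=(2.250, -17.500, -8.750°) → follower=(0.500, 75.000, -17.250°)
step 3: Δleader=(-23.000, 17.000, -9.000°), engaged; cmd=(-3.750, 51.500, -4.250°) → follower=(-3.250, 126.500, -21.500°)
step 4: Δleader=(12.000, 22.000, 8.000°), engaged; cmd=(5.000, 66.500, 0.000°) → follower=(1.750, 193.000, -21.500°)
step 5: Δleader=(-15.000, 23.000, 4.000°), disengaged; cmd=(0,0,0) → follower holds at (1.750, 193.000, -21.500°)


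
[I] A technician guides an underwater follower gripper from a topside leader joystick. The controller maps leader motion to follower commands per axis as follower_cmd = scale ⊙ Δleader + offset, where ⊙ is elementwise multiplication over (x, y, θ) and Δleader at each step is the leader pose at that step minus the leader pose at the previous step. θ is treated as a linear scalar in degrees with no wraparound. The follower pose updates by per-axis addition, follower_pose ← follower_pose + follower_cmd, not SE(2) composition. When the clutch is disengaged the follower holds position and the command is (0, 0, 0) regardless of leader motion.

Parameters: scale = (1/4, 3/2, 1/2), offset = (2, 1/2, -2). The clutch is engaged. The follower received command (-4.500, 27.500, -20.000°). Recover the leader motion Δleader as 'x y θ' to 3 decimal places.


-26.000 18.000 -36.000

axis x: (-4.500 − 2) / (1/4) = -26.000
axis y: (27.500 − 1/2) / (3/2) = 18.000
axis θ: (-20.000 − -2) / (1/2) = -36.000


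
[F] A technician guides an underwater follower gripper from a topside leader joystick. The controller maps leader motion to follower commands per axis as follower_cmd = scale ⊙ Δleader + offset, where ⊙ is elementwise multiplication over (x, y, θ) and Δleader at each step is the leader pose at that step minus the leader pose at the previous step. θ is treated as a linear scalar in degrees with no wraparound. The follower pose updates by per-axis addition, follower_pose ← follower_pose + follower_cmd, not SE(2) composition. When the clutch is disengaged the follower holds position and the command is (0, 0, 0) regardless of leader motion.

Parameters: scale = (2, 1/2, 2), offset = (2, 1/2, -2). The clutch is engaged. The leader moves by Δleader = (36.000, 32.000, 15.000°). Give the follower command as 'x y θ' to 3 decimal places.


74.000 16.500 28.000

axis x: 2·36.000 + 2 = 74.000
axis y: 1/2·32.000 + 1/2 = 16.500
axis θ: 2·15.000 + -2 = 28.000


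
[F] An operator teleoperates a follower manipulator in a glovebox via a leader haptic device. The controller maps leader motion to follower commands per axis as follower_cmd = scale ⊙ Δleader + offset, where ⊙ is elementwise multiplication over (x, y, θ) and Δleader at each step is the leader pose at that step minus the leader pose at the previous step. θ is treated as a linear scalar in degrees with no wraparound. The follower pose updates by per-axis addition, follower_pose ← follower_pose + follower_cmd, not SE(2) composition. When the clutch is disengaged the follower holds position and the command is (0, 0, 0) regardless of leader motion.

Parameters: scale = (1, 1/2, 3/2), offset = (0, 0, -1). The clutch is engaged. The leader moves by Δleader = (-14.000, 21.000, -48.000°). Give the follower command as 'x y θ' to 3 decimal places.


-14.000 10.500 -73.000

axis x: 1·-14.000 + 0 = -14.000
axis y: 1/2·21.000 + 0 = 10.500
axis θ: 3/2·-48.000 + -1 = -73.000


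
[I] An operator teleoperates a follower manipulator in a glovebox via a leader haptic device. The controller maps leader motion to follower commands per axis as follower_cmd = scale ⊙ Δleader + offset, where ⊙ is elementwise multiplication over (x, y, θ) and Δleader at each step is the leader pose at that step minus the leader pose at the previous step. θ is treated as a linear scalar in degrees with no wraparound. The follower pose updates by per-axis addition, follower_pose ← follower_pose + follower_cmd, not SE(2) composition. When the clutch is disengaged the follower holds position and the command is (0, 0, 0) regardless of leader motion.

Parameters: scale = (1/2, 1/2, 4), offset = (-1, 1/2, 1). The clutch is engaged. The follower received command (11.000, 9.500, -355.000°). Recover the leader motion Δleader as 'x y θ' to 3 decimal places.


axis x: (11.000 − -1) / (1/2) = 24.000
axis y: (9.500 − 1/2) / (1/2) = 18.000
axis θ: (-355.000 − 1) / (4) = -89.000

24.000 18.000 -89.000


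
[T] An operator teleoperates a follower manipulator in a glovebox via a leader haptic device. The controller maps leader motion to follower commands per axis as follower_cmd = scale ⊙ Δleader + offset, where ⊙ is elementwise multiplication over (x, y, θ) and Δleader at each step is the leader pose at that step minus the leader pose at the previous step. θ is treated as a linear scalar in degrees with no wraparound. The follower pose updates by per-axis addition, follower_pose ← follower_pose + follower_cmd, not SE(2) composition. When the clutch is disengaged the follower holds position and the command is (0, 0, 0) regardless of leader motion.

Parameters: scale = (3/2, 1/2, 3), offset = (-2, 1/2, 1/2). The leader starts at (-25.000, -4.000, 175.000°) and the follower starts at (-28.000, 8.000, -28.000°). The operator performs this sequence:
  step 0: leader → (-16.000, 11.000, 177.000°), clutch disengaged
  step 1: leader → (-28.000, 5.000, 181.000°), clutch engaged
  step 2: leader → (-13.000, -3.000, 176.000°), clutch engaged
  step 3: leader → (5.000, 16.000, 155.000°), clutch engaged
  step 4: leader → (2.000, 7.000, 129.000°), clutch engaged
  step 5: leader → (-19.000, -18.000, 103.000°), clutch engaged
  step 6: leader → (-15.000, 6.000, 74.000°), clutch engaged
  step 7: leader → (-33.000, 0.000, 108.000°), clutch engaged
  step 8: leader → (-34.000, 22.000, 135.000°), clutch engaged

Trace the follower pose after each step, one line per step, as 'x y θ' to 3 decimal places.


-28.000 8.000 -28.000
-48.000 5.500 -15.500
-27.500 2.000 -30.000
-2.500 12.000 -92.500
-9.000 8.000 -170.000
-42.500 -4.000 -247.500
-38.500 8.500 -334.000
-67.500 6.000 -231.500
-71.000 17.500 -150.000

step 0: Δleader=(9.000, 15.000, 2.000°), disengaged; cmd=(0,0,0) → follower holds at (-28.000, 8.000, -28.000°)
step 1: Δleader=(-12.000, -6.000, 4.000°), engaged; cmd=(-20.000, -2.500, 12.500°) → follower=(-48.000, 5.500, -15.500°)
step 2: Δleader=(15.000, -8.000, -5.000°), engaged; cmd=(20.500, -3.500, -14.500°) → follower=(-27.500, 2.000, -30.000°)
step 3: Δleader=(18.000, 19.000, -21.000°), engaged; cmd=(25.000, 10.000, -62.500°) → follower=(-2.500, 12.000, -92.500°)
step 4: Δleader=(-3.000, -9.000, -26.000°), engaged; cmd=(-6.500, -4.000, -77.500°) → follower=(-9.000, 8.000, -170.000°)
step 5: Δleader=(-21.000, -25.000, -26.000°), engaged; cmd=(-33.500, -12.000, -77.500°) → follower=(-42.500, -4.000, -247.500°)
step 6: Δleader=(4.000, 24.000, -29.000°), engaged; cmd=(4.000, 12.500, -86.500°) → follower=(-38.500, 8.500, -334.000°)
step 7: Δleader=(-18.000, -6.000, 34.000°), engaged; cmd=(-29.000, -2.500, 102.500°) → follower=(-67.500, 6.000, -231.500°)
step 8: Δleader=(-1.000, 22.000, 27.000°), engaged; cmd=(-3.500, 11.500, 81.500°) → follower=(-71.000, 17.500, -150.000°)


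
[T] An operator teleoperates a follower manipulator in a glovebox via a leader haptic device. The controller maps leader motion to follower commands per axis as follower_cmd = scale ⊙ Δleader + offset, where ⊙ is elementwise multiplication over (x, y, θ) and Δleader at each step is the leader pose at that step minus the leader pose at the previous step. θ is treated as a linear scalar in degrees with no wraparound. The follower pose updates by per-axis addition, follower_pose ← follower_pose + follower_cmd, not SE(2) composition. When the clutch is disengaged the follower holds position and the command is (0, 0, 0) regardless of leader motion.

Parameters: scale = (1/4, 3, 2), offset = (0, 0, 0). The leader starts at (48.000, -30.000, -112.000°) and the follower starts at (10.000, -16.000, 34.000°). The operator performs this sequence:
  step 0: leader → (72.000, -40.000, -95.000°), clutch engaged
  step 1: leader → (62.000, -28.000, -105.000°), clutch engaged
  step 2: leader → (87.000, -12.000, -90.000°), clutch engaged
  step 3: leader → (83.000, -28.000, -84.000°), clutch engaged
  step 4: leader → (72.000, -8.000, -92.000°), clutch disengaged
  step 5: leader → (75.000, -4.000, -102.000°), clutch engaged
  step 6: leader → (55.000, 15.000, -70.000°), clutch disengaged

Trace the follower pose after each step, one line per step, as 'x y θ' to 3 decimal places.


step 0: Δleader=(24.000, -10.000, 17.000°), engaged; cmd=(6.000, -30.000, 34.000°) → follower=(16.000, -46.000, 68.000°)
step 1: Δleader=(-10.000, 12.000, -10.000°), engaged; cmd=(-2.500, 36.000, -20.000°) → follower=(13.500, -10.000, 48.000°)
step 2: Δleader=(25.000, 16.000, 15.000°), engaged; cmd=(6.250, 48.000, 30.000°) → follower=(19.750, 38.000, 78.000°)
step 3: Δleader=(-4.000, -16.000, 6.000°), engaged; cmd=(-1.000, -48.000, 12.000°) → follower=(18.750, -10.000, 90.000°)
step 4: Δleader=(-11.000, 20.000, -8.000°), disengaged; cmd=(0,0,0) → follower holds at (18.750, -10.000, 90.000°)
step 5: Δleader=(3.000, 4.000, -10.000°), engaged; cmd=(0.750, 12.000, -20.000°) → follower=(19.500, 2.000, 70.000°)
step 6: Δleader=(-20.000, 19.000, 32.000°), disengaged; cmd=(0,0,0) → follower holds at (19.500, 2.000, 70.000°)

16.000 -46.000 68.000
13.500 -10.000 48.000
19.750 38.000 78.000
18.750 -10.000 90.000
18.750 -10.000 90.000
19.500 2.000 70.000
19.500 2.000 70.000
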